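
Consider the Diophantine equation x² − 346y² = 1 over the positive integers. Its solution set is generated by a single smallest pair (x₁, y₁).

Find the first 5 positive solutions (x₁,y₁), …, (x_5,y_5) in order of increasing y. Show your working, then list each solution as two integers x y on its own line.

17299 930
598510801 32176140
20707276675699 1113230090790
716430357827323201 38515534648976280
24787057499402451432499 1332560466672051244650

d=346: √d = [18; 1,1,1,1,36] (ℓ=5, odd), read p_9/q_9
i=0: a=18 ⇒ p=18, q=1
i=1: a=1 ⇒ p=19, q=1
i=2: a=1 ⇒ p=37, q=2
…
i=6: a=1 ⇒ p=3497, q=188
i=7: a=1 ⇒ p=6901, q=371
i=8: a=1 ⇒ p=10398, q=559
i=9: a=1 ⇒ p=17299, q=930
(x₁, y₁) = (17299, 930);  17299² − 346·930² = 1 ✓
(x_2, y_2) = (17299·17299 + 346·930·930, 17299·930 + 930·17299) = (598510801, 32176140)
(x_3, y_3) = (17299·598510801 + 346·930·32176140, 17299·32176140 + 930·598510801) = (20707276675699, 1113230090790)
(x_4, y_4) = (17299·20707276675699 + 346·930·1113230090790, 17299·1113230090790 + 930·20707276675699) = (716430357827323201, 38515534648976280)
(x_5, y_5) = (17299·716430357827323201 + 346·930·38515534648976280, 17299·38515534648976280 + 930·716430357827323201) = (24787057499402451432499, 1332560466672051244650)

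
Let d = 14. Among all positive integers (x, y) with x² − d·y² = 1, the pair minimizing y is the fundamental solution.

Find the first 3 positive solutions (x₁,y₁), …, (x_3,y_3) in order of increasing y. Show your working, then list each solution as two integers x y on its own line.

15 4
449 120
13455 3596

[3; 1,2,1,6] for √14; ℓ=4 ⇒ convergent index 3
i=0: a=3 ⇒ p=3, q=1
i=1: a=1 ⇒ p=4, q=1
i=2: a=2 ⇒ p=11, q=3
i=3: a=1 ⇒ p=15, q=4
→ (15, 4).  Check: 15²=225, 14·4²=224, difference 1.
(x_2, y_2) = (15·15 + 14·4·4, 15·4 + 4·15) = (449, 120)
(x_3, y_3) = (15·449 + 14·4·120, 15·120 + 4·449) = (13455, 3596)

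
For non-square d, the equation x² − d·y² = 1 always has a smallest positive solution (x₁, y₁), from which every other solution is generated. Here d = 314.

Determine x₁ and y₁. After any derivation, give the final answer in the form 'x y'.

392499 22150

d=314: √d = [17; 1,2,1,1,2,1,34] (ℓ=7, odd), read p_13/q_13
a_0=17:  p_0=17·1+0=17,  q_0=17·0+1=1
a_1=1:  p_1=1·17+1=18,  q_1=1·1+0=1
a_2=2:  p_2=2·18+17=53,  q_2=2·1+1=3
a_3=1:  p_3=1·53+18=71,  q_3=1·3+1=4
a_4=1:  p_4=1·71+53=124,  q_4=1·4+3=7
a_5=2:  p_5=2·124+71=319,  q_5=2·7+4=18
…
a_7=34:  p_7=34·443+319=15381,  q_7=34·25+18=868
a_8=1:  p_8=1·15381+443=15824,  q_8=1·868+25=893
…
a_11=1:  p_11=1·62853+47029=109882,  q_11=1·3547+2654=6201
a_12=2:  p_12=2·109882+62853=282617,  q_12=2·6201+3547=15949
a_13=1:  p_13=1·282617+109882=392499,  q_13=1·15949+6201=22150
(x₁, y₁) = (392499, 22150);  392499² − 314·22150² = 1 ✓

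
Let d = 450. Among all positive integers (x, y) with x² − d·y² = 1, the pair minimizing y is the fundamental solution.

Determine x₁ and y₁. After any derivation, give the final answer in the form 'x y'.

√450 → a₀=21, period (4,1,2,4,2,1,4,42); ℓ=8 even so k=7
a_0=21:  p_0=21·1+0=21,  q_0=21·0+1=1
a_1=4:  p_1=4·21+1=85,  q_1=4·1+0=4
…
a_3=2:  p_3=2·106+85=297,  q_3=2·5+4=14
a_4=4:  p_4=4·297+106=1294,  q_4=4·14+5=61
a_5=2:  p_5=2·1294+297=2885,  q_5=2·61+14=136
a_6=1:  p_6=1·2885+1294=4179,  q_6=1·136+61=197
a_7=4:  p_7=4·4179+2885=19601,  q_7=4·197+136=924
(x₁, y₁) = (19601, 924);  19601² − 450·924² = 1 ✓

19601 924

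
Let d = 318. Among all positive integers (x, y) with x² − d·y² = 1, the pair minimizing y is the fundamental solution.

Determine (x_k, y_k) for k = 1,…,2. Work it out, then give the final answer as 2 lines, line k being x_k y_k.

107 6
22897 1284

√318 → a₀=17, period (1,4,1,34); ℓ=4 even so k=3
i=0: a=17 ⇒ p=17, q=1
i=1: a=1 ⇒ p=18, q=1
i=2: a=4 ⇒ p=89, q=5
i=3: a=1 ⇒ p=107, q=6
→ (107, 6).  Check: 107²=11449, 318·6²=11448, difference 1.
k=2:  x_2 = 107·107+318·6·6 = 22897,  y_2 = 107·6+6·107 = 1284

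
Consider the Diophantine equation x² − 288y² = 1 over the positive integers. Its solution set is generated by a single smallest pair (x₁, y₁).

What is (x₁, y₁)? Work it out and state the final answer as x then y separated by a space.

17 1

[16; 1,32] for √288; ℓ=2 ⇒ convergent index 1
k=0  a_k=16  p_k/q_k = 16/1
k=1  a_k=1  p_k/q_k = 17/1
→ (17, 1).  Check: 17²=289, 288·1²=288, difference 1.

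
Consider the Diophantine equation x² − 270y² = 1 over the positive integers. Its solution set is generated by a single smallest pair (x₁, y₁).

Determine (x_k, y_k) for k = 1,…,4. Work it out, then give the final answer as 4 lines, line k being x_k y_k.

[16; 2,3,6,3,2,32] for √270; ℓ=6 ⇒ convergent index 5
k=0  a_k=16  p_k/q_k = 16/1
k=1  a_k=2  p_k/q_k = 33/2
k=2  a_k=3  p_k/q_k = 115/7
…
k=4  a_k=3  p_k/q_k = 2284/139
k=5  a_k=2  p_k/q_k = 5291/322
fundamental: x₁=5291, y₁=322  (since 27994681 − 270·103684 = 1)
k=2:  x_2 = 5291·5291+270·322·322 = 55989361,  y_2 = 5291·322+322·5291 = 3407404
k=3:  x_3 = 5291·55989361+270·322·3407404 = 592479412811,  y_3 = 5291·3407404+322·55989361 = 36057148806
k=4:  x_4 = 5291·592479412811+270·322·36057148806 = 6269617090376641,  y_4 = 5291·36057148806+322·592479412811 = 381556745257688

5291 322
55989361 3407404
592479412811 36057148806
6269617090376641 381556745257688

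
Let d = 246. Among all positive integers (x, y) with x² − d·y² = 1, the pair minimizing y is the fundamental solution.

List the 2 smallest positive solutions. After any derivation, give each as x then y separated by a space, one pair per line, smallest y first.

88805 5662
15772656049 1005627820

√246 = [15; 1,2,5,1,14,1,5,2,1,30, …], period ℓ=10 (even) → k=9
a_0=15:  p_0=15·1+0=15,  q_0=15·0+1=1
a_1=1:  p_1=1·15+1=16,  q_1=1·1+0=1
a_2=2:  p_2=2·16+15=47,  q_2=2·1+1=3
a_3=5:  p_3=5·47+16=251,  q_3=5·3+1=16
a_4=1:  p_4=1·251+47=298,  q_4=1·16+3=19
a_5=14:  p_5=14·298+251=4423,  q_5=14·19+16=282
a_6=1:  p_6=1·4423+298=4721,  q_6=1·282+19=301
a_7=5:  p_7=5·4721+4423=28028,  q_7=5·301+282=1787
a_8=2:  p_8=2·28028+4721=60777,  q_8=2·1787+301=3875
a_9=1:  p_9=1·60777+28028=88805,  q_9=1·3875+1787=5662
(x₁, y₁) = (88805, 5662);  88805² − 246·5662² = 1 ✓
n=2: (88805,5662)∘(88805,5662) = (88805·88805+246·5662·5662, 88805·5662+5662·88805) = (15772656049,1005627820)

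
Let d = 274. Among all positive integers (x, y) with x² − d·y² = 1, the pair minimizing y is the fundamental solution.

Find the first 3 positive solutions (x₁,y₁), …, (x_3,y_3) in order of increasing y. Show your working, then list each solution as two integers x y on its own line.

[16; 1,1,4,4,1,1,32] for √274; ℓ=7 ⇒ convergent index 13
i=0: a=16 ⇒ p=16, q=1
i=1: a=1 ⇒ p=17, q=1
i=2: a=1 ⇒ p=33, q=2
i=3: a=4 ⇒ p=149, q=9
i=4: a=4 ⇒ p=629, q=38
i=5: a=1 ⇒ p=778, q=47
i=6: a=1 ⇒ p=1407, q=85
i=7: a=32 ⇒ p=45802, q=2767
…
i=9: a=1 ⇒ p=93011, q=5619
i=10: a=4 ⇒ p=419253, q=25328
i=11: a=4 ⇒ p=1770023, q=106931
i=12: a=1 ⇒ p=2189276, q=132259
i=13: a=1 ⇒ p=3959299, q=239190
fundamental: x₁=3959299, y₁=239190  (since 15676048571401 − 274·57211856100 = 1)
(3959299+239190√274)^2 = 31352097142801 + 1894049455620√274
(3959299+239190√274)^3 = 248264653730785753699 + 14998216231173381570√274

3959299 239190
31352097142801 1894049455620
248264653730785753699 14998216231173381570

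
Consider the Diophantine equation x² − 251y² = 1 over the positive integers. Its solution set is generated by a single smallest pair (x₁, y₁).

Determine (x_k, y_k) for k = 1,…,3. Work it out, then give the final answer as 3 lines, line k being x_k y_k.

3674890 231957
27009633024199 1704832919460
198514860608593651330 12530146894788486843

[15; 1,5,2,1,2,…,5,1,30] for √251; ℓ=14 ⇒ convergent index 13
a_0=15:  p_0=15·1+0=15,  q_0=15·0+1=1
a_1=1:  p_1=1·15+1=16,  q_1=1·1+0=1
…
a_3=2:  p_3=2·95+16=206,  q_3=2·6+1=13
…
a_8=2:  p_8=2·29563+1917=61043,  q_8=2·1866+121=3853
…
a_10=1:  p_10=1·151649+61043=212692,  q_10=1·9572+3853=13425
a_11=2:  p_11=2·212692+151649=577033,  q_11=2·13425+9572=36422
a_12=5:  p_12=5·577033+212692=3097857,  q_12=5·36422+13425=195535
a_13=1:  p_13=1·3097857+577033=3674890,  q_13=1·195535+36422=231957
(x₁, y₁) = (3674890, 231957);  3674890² − 251·231957² = 1 ✓
k=2:  x_2 = 3674890·3674890+251·231957·231957 = 27009633024199,  y_2 = 3674890·231957+231957·3674890 = 1704832919460
k=3:  x_3 = 3674890·27009633024199+251·231957·1704832919460 = 198514860608593651330,  y_3 = 3674890·1704832919460+231957·27009633024199 = 12530146894788486843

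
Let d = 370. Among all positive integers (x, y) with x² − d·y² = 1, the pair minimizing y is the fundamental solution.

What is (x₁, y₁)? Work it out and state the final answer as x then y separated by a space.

√370 → a₀=19, period (4,4,38); ℓ=3 odd so k=5
step 0: (19, 1)  from 19·(1,0) + (0,1)
step 1: (77, 4)  from 4·(19,1) + (1,0)
…
step 3: (12503, 650)  from 38·(327,17) + (77,4)
step 4: (50339, 2617)  from 4·(12503,650) + (327,17)
step 5: (213859, 11118)  from 4·(50339,2617) + (12503,650)
(x₁, y₁) = (213859, 11118);  213859² − 370·11118² = 1 ✓

213859 11118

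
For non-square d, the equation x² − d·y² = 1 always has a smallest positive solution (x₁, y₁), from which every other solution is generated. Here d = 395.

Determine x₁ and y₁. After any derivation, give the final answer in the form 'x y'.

√395 → a₀=19, period (1,6,1,38); ℓ=4 even so k=3
i=0: a=19 ⇒ p=19, q=1
…
i=2: a=6 ⇒ p=139, q=7
i=3: a=1 ⇒ p=159, q=8
→ (159, 8).  Check: 159²=25281, 395·8²=25280, difference 1.

159 8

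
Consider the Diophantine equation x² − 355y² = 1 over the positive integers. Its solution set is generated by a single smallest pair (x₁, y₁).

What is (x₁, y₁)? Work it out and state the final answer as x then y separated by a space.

954809 50676

d=355: √d = [18; 1,5,3,3,1,6,1,3,3,5,1,36] (ℓ=12, even), read p_11/q_11
i=0: a=18 ⇒ p=18, q=1
i=1: a=1 ⇒ p=19, q=1
i=2: a=5 ⇒ p=113, q=6
i=3: a=3 ⇒ p=358, q=19
…
i=7: a=1 ⇒ p=12002, q=637
i=8: a=3 ⇒ p=46463, q=2466
i=9: a=3 ⇒ p=151391, q=8035
i=10: a=5 ⇒ p=803418, q=42641
i=11: a=1 ⇒ p=954809, q=50676
(x₁, y₁) = (954809, 50676);  954809² − 355·50676² = 1 ✓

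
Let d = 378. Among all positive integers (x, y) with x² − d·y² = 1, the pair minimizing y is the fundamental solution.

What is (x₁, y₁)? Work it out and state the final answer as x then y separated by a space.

[19; 2,3,1,4,1,3,2,38] for √378; ℓ=8 ⇒ convergent index 7
i=0: a=19 ⇒ p=19, q=1
…
i=2: a=3 ⇒ p=136, q=7
…
i=4: a=4 ⇒ p=836, q=43
…
i=6: a=3 ⇒ p=3869, q=199
i=7: a=2 ⇒ p=8749, q=450
fundamental: x₁=8749, y₁=450  (since 76545001 − 378·202500 = 1)

8749 450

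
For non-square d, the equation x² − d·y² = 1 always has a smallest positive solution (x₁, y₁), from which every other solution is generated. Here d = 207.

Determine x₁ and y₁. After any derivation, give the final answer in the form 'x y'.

1151 80

[14; 2,1,1,2,1,1,2,28] for √207; ℓ=8 ⇒ convergent index 7
step 0: (14, 1)  from 14·(1,0) + (0,1)
step 1: (29, 2)  from 2·(14,1) + (1,0)
step 2: (43, 3)  from 1·(29,2) + (14,1)
…
step 4: (187, 13)  from 2·(72,5) + (43,3)
…
step 6: (446, 31)  from 1·(259,18) + (187,13)
step 7: (1151, 80)  from 2·(446,31) + (259,18)
(x₁, y₁) = (1151, 80);  1151² − 207·80² = 1 ✓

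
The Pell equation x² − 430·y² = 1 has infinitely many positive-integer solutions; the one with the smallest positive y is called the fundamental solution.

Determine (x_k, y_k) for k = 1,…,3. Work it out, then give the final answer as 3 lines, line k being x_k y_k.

√430 = [20; 1,2,1,3,1,…,2,1,40, …], period ℓ=14 (even) → k=13
i=0: a=20 ⇒ p=20, q=1
…
i=2: a=2 ⇒ p=62, q=3
i=3: a=1 ⇒ p=83, q=4
i=4: a=3 ⇒ p=311, q=15
i=5: a=1 ⇒ p=394, q=19
i=6: a=6 ⇒ p=2675, q=129
i=7: a=8 ⇒ p=21794, q=1051
…
i=9: a=1 ⇒ p=155233, q=7486
i=10: a=3 ⇒ p=599138, q=28893
i=11: a=1 ⇒ p=754371, q=36379
i=12: a=2 ⇒ p=2107880, q=101651
i=13: a=1 ⇒ p=2862251, q=138030
(x₁, y₁) = (2862251, 138030);  2862251² − 430·138030² = 1 ✓
k=2:  x_2 = 2862251·2862251+430·138030·138030 = 16384961574001,  y_2 = 2862251·138030+138030·2862251 = 790153011060
k=3:  x_3 = 2862251·16384961574001+430·138030·790153011060 = 93795745300289010251,  y_3 = 2862251·790153011060+138030·16384961574001 = 4523232492118854090

2862251 138030
16384961574001 790153011060
93795745300289010251 4523232492118854090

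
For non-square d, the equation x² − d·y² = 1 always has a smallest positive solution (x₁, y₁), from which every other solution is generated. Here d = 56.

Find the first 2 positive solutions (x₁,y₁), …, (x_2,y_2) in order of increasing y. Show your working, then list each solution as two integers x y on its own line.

15 2
449 60

√56 → a₀=7, period (2,14); ℓ=2 even so k=1
step 0: (7, 1)  from 7·(1,0) + (0,1)
step 1: (15, 2)  from 2·(7,1) + (1,0)
→ (15, 2).  Check: 15²=225, 56·2²=224, difference 1.
(x_2, y_2) = (15·15 + 56·2·2, 15·2 + 2·15) = (449, 60)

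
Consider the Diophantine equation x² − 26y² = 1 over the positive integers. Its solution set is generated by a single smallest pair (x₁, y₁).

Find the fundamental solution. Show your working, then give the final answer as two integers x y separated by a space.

√26 = [5; 10, …], period ℓ=1 (odd) → k=1
step 0: (5, 1)  from 5·(1,0) + (0,1)
step 1: (51, 10)  from 10·(5,1) + (1,0)
fundamental: x₁=51, y₁=10  (since 2601 − 26·100 = 1)

51 10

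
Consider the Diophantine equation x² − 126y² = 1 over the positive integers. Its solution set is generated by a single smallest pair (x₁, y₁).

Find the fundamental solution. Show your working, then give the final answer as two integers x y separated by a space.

√126 = [11; 4,2,4,22, …], period ℓ=4 (even) → k=3
step 0: (11, 1)  from 11·(1,0) + (0,1)
step 1: (45, 4)  from 4·(11,1) + (1,0)
step 2: (101, 9)  from 2·(45,4) + (11,1)
step 3: (449, 40)  from 4·(101,9) + (45,4)
fundamental: x₁=449, y₁=40  (since 201601 − 126·1600 = 1)

449 40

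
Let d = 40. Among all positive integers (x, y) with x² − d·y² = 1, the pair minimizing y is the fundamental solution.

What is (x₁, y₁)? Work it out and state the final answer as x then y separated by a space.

19 3

d=40: √d = [6; 3,12] (ℓ=2, even), read p_1/q_1
k=0  a_k=6  p_k/q_k = 6/1
k=1  a_k=3  p_k/q_k = 19/3
(x₁, y₁) = (19, 3);  19² − 40·3² = 1 ✓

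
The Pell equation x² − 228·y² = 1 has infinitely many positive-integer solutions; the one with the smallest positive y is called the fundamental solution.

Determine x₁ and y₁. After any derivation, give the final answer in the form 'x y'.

151 10

√228 = [15; 10,30, …], period ℓ=2 (even) → k=1
i=0: a=15 ⇒ p=15, q=1
i=1: a=10 ⇒ p=151, q=10
→ (151, 10).  Check: 151²=22801, 228·10²=22800, difference 1.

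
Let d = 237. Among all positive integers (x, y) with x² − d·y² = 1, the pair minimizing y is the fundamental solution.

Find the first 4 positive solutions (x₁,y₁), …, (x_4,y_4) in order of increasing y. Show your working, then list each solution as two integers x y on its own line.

228151 14820
104105757601 6762395640
47503665404623351 3085694655308460
21676017531356338550401 1408008642599798519280

√237 = [15; 2,1,1,7,10,7,1,1,2,30, …], period ℓ=10 (even) → k=9
a_0=15:  p_0=15·1+0=15,  q_0=15·0+1=1
a_1=2:  p_1=2·15+1=31,  q_1=2·1+0=2
a_2=1:  p_2=1·31+15=46,  q_2=1·2+1=3
a_3=1:  p_3=1·46+31=77,  q_3=1·3+2=5
a_4=7:  p_4=7·77+46=585,  q_4=7·5+3=38
a_5=10:  p_5=10·585+77=5927,  q_5=10·38+5=385
…
a_8=1:  p_8=1·48001+42074=90075,  q_8=1·3118+2733=5851
a_9=2:  p_9=2·90075+48001=228151,  q_9=2·5851+3118=14820
fundamental: x₁=228151, y₁=14820  (since 52052878801 − 237·219632400 = 1)
k=2:  x_2 = 228151·228151+237·14820·14820 = 104105757601,  y_2 = 228151·14820+14820·228151 = 6762395640
k=3:  x_3 = 228151·104105757601+237·14820·6762395640 = 47503665404623351,  y_3 = 228151·6762395640+14820·104105757601 = 3085694655308460
k=4:  x_4 = 228151·47503665404623351+237·14820·3085694655308460 = 21676017531356338550401,  y_4 = 228151·3085694655308460+14820·47503665404623351 = 1408008642599798519280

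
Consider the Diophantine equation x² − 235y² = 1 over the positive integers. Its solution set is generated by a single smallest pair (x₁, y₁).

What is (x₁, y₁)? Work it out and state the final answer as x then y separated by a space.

√235 → a₀=15, period (3,30); ℓ=2 even so k=1
i=0: a=15 ⇒ p=15, q=1
i=1: a=3 ⇒ p=46, q=3
→ (46, 3).  Check: 46²=2116, 235·3²=2115, difference 1.

46 3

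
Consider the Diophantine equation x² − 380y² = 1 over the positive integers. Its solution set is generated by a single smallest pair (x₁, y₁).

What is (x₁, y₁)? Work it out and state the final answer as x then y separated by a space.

[19; 2,38] for √380; ℓ=2 ⇒ convergent index 1
step 0: (19, 1)  from 19·(1,0) + (0,1)
step 1: (39, 2)  from 2·(19,1) + (1,0)
(x₁, y₁) = (39, 2);  39² − 380·2² = 1 ✓

39 2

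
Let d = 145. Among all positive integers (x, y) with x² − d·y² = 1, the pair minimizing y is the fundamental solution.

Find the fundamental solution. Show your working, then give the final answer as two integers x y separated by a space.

√145 = [12; 24, …], period ℓ=1 (odd) → k=1
a_0=12:  p_0=12·1+0=12,  q_0=12·0+1=1
a_1=24:  p_1=24·12+1=289,  q_1=24·1+0=24
fundamental: x₁=289, y₁=24  (since 83521 − 145·576 = 1)

289 24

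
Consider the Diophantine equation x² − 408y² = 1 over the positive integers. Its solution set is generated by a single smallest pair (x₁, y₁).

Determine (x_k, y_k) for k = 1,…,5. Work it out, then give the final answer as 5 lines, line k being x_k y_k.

101 5
20401 1010
4120901 204015
832401601 41210020
168141002501 8324220025

d=408: √d = [20; 5,40] (ℓ=2, even), read p_1/q_1
i=0: a=20 ⇒ p=20, q=1
i=1: a=5 ⇒ p=101, q=5
→ (101, 5).  Check: 101²=10201, 408·5²=10200, difference 1.
(x_2, y_2) = (101·101 + 408·5·5, 101·5 + 5·101) = (20401, 1010)
(x_3, y_3) = (101·20401 + 408·5·1010, 101·1010 + 5·20401) = (4120901, 204015)
(x_4, y_4) = (101·4120901 + 408·5·204015, 101·204015 + 5·4120901) = (832401601, 41210020)
(x_5, y_5) = (101·832401601 + 408·5·41210020, 101·41210020 + 5·832401601) = (168141002501, 8324220025)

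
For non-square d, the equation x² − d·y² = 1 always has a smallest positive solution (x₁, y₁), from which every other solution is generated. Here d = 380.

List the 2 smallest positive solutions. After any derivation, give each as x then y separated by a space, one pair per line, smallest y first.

39 2
3041 156

d=380: √d = [19; 2,38] (ℓ=2, even), read p_1/q_1
step 0: (19, 1)  from 19·(1,0) + (0,1)
step 1: (39, 2)  from 2·(19,1) + (1,0)
fundamental: x₁=39, y₁=2  (since 1521 − 380·4 = 1)
n=2: (39,2)∘(39,2) = (39·39+380·2·2, 39·2+2·39) = (3041,156)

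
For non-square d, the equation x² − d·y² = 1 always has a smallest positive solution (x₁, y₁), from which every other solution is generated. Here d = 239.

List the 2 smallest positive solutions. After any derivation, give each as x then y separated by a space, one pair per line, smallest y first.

d=239: √d = [15; 2,5,1,2,4,15,4,2,1,5,2,30] (ℓ=12, even), read p_11/q_11
k=0  a_k=15  p_k/q_k = 15/1
…
k=2  a_k=5  p_k/q_k = 170/11
k=3  a_k=1  p_k/q_k = 201/13
k=4  a_k=2  p_k/q_k = 572/37
…
k=6  a_k=15  p_k/q_k = 37907/2452
k=7  a_k=4  p_k/q_k = 154117/9969
k=8  a_k=2  p_k/q_k = 346141/22390
k=9  a_k=1  p_k/q_k = 500258/32359
k=10  a_k=5  p_k/q_k = 2847431/184185
k=11  a_k=2  p_k/q_k = 6195120/400729
→ (6195120, 400729).  Check: 6195120²=38379511814400, 239·400729²=38379511814399, difference 1.
(x_2, y_2) = (6195120·6195120 + 239·400729·400729, 6195120·400729 + 400729·6195120) = (76759023628799, 4965128484960)

6195120 400729
76759023628799 4965128484960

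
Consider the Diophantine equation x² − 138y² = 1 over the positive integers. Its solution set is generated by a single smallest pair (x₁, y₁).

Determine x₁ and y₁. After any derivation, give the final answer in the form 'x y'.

√138 → a₀=11, period (1,2,1,22); ℓ=4 even so k=3
i=0: a=11 ⇒ p=11, q=1
…
i=2: a=2 ⇒ p=35, q=3
i=3: a=1 ⇒ p=47, q=4
→ (47, 4).  Check: 47²=2209, 138·4²=2208, difference 1.

47 4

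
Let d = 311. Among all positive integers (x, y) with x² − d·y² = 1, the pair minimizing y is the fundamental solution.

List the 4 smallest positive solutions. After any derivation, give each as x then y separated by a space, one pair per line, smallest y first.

√311 → a₀=17, period (1,1,1,2,1,…,1,1,34); ℓ=16 even so k=15
a_0=17:  p_0=17·1+0=17,  q_0=17·0+1=1
a_1=1:  p_1=1·17+1=18,  q_1=1·1+0=1
…
a_4=2:  p_4=2·53+35=141,  q_4=2·3+2=8
a_5=1:  p_5=1·141+53=194,  q_5=1·8+3=11
a_6=6:  p_6=6·194+141=1305,  q_6=6·11+8=74
…
a_8=17:  p_8=17·4109+1305=71158,  q_8=17·233+74=4035
…
a_10=6:  p_10=6·217583+71158=1376656,  q_10=6·12338+4035=78063
a_11=1:  p_11=1·1376656+217583=1594239,  q_11=1·78063+12338=90401
a_12=2:  p_12=2·1594239+1376656=4565134,  q_12=2·90401+78063=258865
…
a_14=1:  p_14=1·6159373+4565134=10724507,  q_14=1·349266+258865=608131
a_15=1:  p_15=1·10724507+6159373=16883880,  q_15=1·608131+349266=957397
(x₁, y₁) = (16883880, 957397);  16883880² − 311·957397² = 1 ✓
(16883880+957397√311)^2 = 570130807708799 + 32329152120720√311
(16883880+957397√311)^3 = 19252040283316857636360 + 1091683049815963029803√311
(16883880+957397√311)^4 = 650098275797375082487964044801 + 36863691222253451430108430560√311

16883880 957397
570130807708799 32329152120720
19252040283316857636360 1091683049815963029803
650098275797375082487964044801 36863691222253451430108430560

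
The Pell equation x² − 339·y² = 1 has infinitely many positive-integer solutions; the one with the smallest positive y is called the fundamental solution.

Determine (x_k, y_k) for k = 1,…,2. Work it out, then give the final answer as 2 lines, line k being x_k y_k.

[18; 2,2,2,1,17,1,2,2,2,36] for √339; ℓ=10 ⇒ convergent index 9
k=0  a_k=18  p_k/q_k = 18/1
k=1  a_k=2  p_k/q_k = 37/2
k=2  a_k=2  p_k/q_k = 92/5
…
k=4  a_k=1  p_k/q_k = 313/17
k=5  a_k=17  p_k/q_k = 5542/301
…
k=7  a_k=2  p_k/q_k = 17252/937
k=8  a_k=2  p_k/q_k = 40359/2192
k=9  a_k=2  p_k/q_k = 97970/5321
fundamental: x₁=97970, y₁=5321  (since 9598120900 − 339·28313041 = 1)
(x_2, y_2) = (97970·97970 + 339·5321·5321, 97970·5321 + 5321·97970) = (19196241799, 1042596740)

97970 5321
19196241799 1042596740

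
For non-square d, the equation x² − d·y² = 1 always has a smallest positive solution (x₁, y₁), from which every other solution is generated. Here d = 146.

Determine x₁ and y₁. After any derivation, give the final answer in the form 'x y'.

145 12

d=146: √d = [12; 12,24] (ℓ=2, even), read p_1/q_1
step 0: (12, 1)  from 12·(1,0) + (0,1)
step 1: (145, 12)  from 12·(12,1) + (1,0)
(x₁, y₁) = (145, 12);  145² − 146·12² = 1 ✓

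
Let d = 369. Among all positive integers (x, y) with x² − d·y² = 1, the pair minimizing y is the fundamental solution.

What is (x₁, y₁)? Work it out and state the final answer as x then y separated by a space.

8396801 437120

√369 → a₀=19, period (4,1,3,2,7,4,7,2,3,1,4,38); ℓ=12 even so k=11
a_0=19:  p_0=19·1+0=19,  q_0=19·0+1=1
…
a_2=1:  p_2=1·77+19=96,  q_2=1·4+1=5
a_3=3:  p_3=3·96+77=365,  q_3=3·5+4=19
…
a_6=4:  p_6=4·6147+826=25414,  q_6=4·320+43=1323
a_7=7:  p_7=7·25414+6147=184045,  q_7=7·1323+320=9581
…
a_10=1:  p_10=1·1364557+393504=1758061,  q_10=1·71036+20485=91521
a_11=4:  p_11=4·1758061+1364557=8396801,  q_11=4·91521+71036=437120
fundamental: x₁=8396801, y₁=437120  (since 70506267033601 − 369·191073894400 = 1)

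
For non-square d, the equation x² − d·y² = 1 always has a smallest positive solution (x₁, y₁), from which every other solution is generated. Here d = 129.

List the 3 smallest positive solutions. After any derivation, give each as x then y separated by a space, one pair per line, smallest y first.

[11; 2,1,3,1,6,1,3,1,2,22] for √129; ℓ=10 ⇒ convergent index 9
i=0: a=11 ⇒ p=11, q=1
…
i=2: a=1 ⇒ p=34, q=3
…
i=4: a=1 ⇒ p=159, q=14
i=5: a=6 ⇒ p=1079, q=95
i=6: a=1 ⇒ p=1238, q=109
i=7: a=3 ⇒ p=4793, q=422
i=8: a=1 ⇒ p=6031, q=531
i=9: a=2 ⇒ p=16855, q=1484
fundamental: x₁=16855, y₁=1484  (since 284091025 − 129·2202256 = 1)
(16855+1484√129)^2 = 568182049 + 50025640√129
(16855+1484√129)^3 = 19153416854935 + 1686364322916√129

16855 1484
568182049 50025640
19153416854935 1686364322916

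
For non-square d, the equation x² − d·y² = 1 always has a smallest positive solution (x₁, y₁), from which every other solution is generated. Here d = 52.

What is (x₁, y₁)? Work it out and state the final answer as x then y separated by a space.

649 90

√52 = [7; 4,1,2,1,4,14, …], period ℓ=6 (even) → k=5
a_0=7:  p_0=7·1+0=7,  q_0=7·0+1=1
…
a_2=1:  p_2=1·29+7=36,  q_2=1·4+1=5
…
a_4=1:  p_4=1·101+36=137,  q_4=1·14+5=19
a_5=4:  p_5=4·137+101=649,  q_5=4·19+14=90
fundamental: x₁=649, y₁=90  (since 421201 − 52·8100 = 1)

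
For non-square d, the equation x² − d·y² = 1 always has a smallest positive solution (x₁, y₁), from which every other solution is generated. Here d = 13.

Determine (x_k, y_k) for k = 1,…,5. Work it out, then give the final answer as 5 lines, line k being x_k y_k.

[3; 1,1,1,1,6] for √13; ℓ=5 ⇒ convergent index 9
a_0=3:  p_0=3·1+0=3,  q_0=3·0+1=1
…
a_4=1:  p_4=1·11+7=18,  q_4=1·3+2=5
…
a_7=1:  p_7=1·137+119=256,  q_7=1·38+33=71
a_8=1:  p_8=1·256+137=393,  q_8=1·71+38=109
a_9=1:  p_9=1·393+256=649,  q_9=1·109+71=180
(x₁, y₁) = (649, 180);  649² − 13·180² = 1 ✓
(x_2, y_2) = (649·649 + 13·180·180, 649·180 + 180·649) = (842401, 233640)
(x_3, y_3) = (649·842401 + 13·180·233640, 649·233640 + 180·842401) = (1093435849, 303264540)
(x_4, y_4) = (649·1093435849 + 13·180·303264540, 649·303264540 + 180·1093435849) = (1419278889601, 393637139280)
(x_5, y_5) = (649·1419278889601 + 13·180·393637139280, 649·393637139280 + 180·1419278889601) = (1842222905266249, 510940703520900)

649 180
842401 233640
1093435849 303264540
1419278889601 393637139280
1842222905266249 510940703520900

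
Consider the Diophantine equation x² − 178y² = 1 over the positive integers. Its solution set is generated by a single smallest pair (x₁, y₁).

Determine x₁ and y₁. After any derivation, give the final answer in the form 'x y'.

1601 120

[13; 2,1,12,1,2,26] for √178; ℓ=6 ⇒ convergent index 5
k=0  a_k=13  p_k/q_k = 13/1
k=1  a_k=2  p_k/q_k = 27/2
k=2  a_k=1  p_k/q_k = 40/3
…
k=4  a_k=1  p_k/q_k = 547/41
k=5  a_k=2  p_k/q_k = 1601/120
→ (1601, 120).  Check: 1601²=2563201, 178·120²=2563200, difference 1.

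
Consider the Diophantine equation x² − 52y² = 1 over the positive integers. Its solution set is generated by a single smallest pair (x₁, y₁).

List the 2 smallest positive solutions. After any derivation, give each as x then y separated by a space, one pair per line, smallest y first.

649 90
842401 116820

[7; 4,1,2,1,4,14] for √52; ℓ=6 ⇒ convergent index 5
a_0=7:  p_0=7·1+0=7,  q_0=7·0+1=1
…
a_2=1:  p_2=1·29+7=36,  q_2=1·4+1=5
a_3=2:  p_3=2·36+29=101,  q_3=2·5+4=14
a_4=1:  p_4=1·101+36=137,  q_4=1·14+5=19
a_5=4:  p_5=4·137+101=649,  q_5=4·19+14=90
fundamental: x₁=649, y₁=90  (since 421201 − 52·8100 = 1)
n=2: (649,90)∘(649,90) = (649·649+52·90·90, 649·90+90·649) = (842401,116820)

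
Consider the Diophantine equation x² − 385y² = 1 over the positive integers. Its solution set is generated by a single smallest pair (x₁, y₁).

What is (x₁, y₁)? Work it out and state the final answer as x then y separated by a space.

√385 → a₀=19, period (1,1,1,1,1,…,1,1,38); ℓ=16 even so k=15
a_0=19:  p_0=19·1+0=19,  q_0=19·0+1=1
…
a_5=1:  p_5=1·98+59=157,  q_5=1·5+3=8
…
a_8=2:  p_8=2·726+569=2021,  q_8=2·37+29=103
…
a_11=1:  p_11=1·10262+2747=13009,  q_11=1·523+140=663
…
a_14=1:  p_14=1·36280+23271=59551,  q_14=1·1849+1186=3035
a_15=1:  p_15=1·59551+36280=95831,  q_15=1·3035+1849=4884
→ (95831, 4884).  Check: 95831²=9183580561, 385·4884²=9183580560, difference 1.

95831 4884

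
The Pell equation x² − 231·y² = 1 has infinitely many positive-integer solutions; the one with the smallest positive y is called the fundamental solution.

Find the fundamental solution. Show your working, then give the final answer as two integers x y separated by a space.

d=231: √d = [15; 5,30] (ℓ=2, even), read p_1/q_1
k=0  a_k=15  p_k/q_k = 15/1
k=1  a_k=5  p_k/q_k = 76/5
fundamental: x₁=76, y₁=5  (since 5776 − 231·25 = 1)

76 5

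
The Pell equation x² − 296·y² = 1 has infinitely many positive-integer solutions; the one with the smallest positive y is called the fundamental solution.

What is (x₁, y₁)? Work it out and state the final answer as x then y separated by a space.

√296 = [17; 4,1,7,1,4,34, …], period ℓ=6 (even) → k=5
i=0: a=17 ⇒ p=17, q=1
i=1: a=4 ⇒ p=69, q=4
i=2: a=1 ⇒ p=86, q=5
i=3: a=7 ⇒ p=671, q=39
i=4: a=1 ⇒ p=757, q=44
i=5: a=4 ⇒ p=3699, q=215
→ (3699, 215).  Check: 3699²=13682601, 296·215²=13682600, difference 1.

3699 215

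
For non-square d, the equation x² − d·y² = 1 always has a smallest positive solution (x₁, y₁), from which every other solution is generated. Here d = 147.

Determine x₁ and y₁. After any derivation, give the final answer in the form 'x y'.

√147 → a₀=12, period (8,24); ℓ=2 even so k=1
step 0: (12, 1)  from 12·(1,0) + (0,1)
step 1: (97, 8)  from 8·(12,1) + (1,0)
(x₁, y₁) = (97, 8);  97² − 147·8² = 1 ✓

97 8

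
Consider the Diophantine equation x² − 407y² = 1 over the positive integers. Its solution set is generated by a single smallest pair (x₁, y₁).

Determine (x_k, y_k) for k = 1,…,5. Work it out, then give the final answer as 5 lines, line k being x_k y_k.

√407 → a₀=20, period (5,1,2,1,5,40); ℓ=6 even so k=5
a_0=20:  p_0=20·1+0=20,  q_0=20·0+1=1
…
a_2=1:  p_2=1·101+20=121,  q_2=1·5+1=6
…
a_4=1:  p_4=1·343+121=464,  q_4=1·17+6=23
a_5=5:  p_5=5·464+343=2663,  q_5=5·23+17=132
fundamental: x₁=2663, y₁=132  (since 7091569 − 407·17424 = 1)
n=2: (2663,132)∘(2663,132) = (2663·2663+407·132·132, 2663·132+132·2663) = (14183137,703032)
n=3: (14183137,703032)∘(2663,132) = (2663·14183137+407·132·703032, 2663·703032+132·14183137) = (75539384999,3744348300)
n=4: (75539384999,3744348300)∘(2663,132) = (2663·75539384999+407·132·3744348300, 2663·3744348300+132·75539384999) = (402322750321537,19942398342768)
n=5: (402322750321537,19942398342768)∘(2663,132) = (2663·402322750321537+407·132·19942398342768, 2663·19942398342768+132·402322750321537) = (2142770892673121063,106213209829234068)

2663 132
14183137 703032
75539384999 3744348300
402322750321537 19942398342768
2142770892673121063 106213209829234068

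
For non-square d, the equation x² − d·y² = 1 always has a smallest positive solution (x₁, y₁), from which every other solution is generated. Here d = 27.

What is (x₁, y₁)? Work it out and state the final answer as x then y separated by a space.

√27 = [5; 5,10, …], period ℓ=2 (even) → k=1
a_0=5:  p_0=5·1+0=5,  q_0=5·0+1=1
a_1=5:  p_1=5·5+1=26,  q_1=5·1+0=5
fundamental: x₁=26, y₁=5  (since 676 − 27·25 = 1)

26 5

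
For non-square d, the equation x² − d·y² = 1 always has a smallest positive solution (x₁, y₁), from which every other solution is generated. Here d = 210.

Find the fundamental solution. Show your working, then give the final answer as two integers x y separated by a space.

29 2

√210 = [14; 2,28, …], period ℓ=2 (even) → k=1
a_0=14:  p_0=14·1+0=14,  q_0=14·0+1=1
a_1=2:  p_1=2·14+1=29,  q_1=2·1+0=2
→ (29, 2).  Check: 29²=841, 210·2²=840, difference 1.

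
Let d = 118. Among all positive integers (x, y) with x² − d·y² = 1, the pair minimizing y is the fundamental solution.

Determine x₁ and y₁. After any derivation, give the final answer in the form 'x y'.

√118 → a₀=10, period (1,6,3,2,10,2,3,6,1,20); ℓ=10 even so k=9
k=0  a_k=10  p_k/q_k = 10/1
k=1  a_k=1  p_k/q_k = 11/1
k=2  a_k=6  p_k/q_k = 76/7
k=3  a_k=3  p_k/q_k = 239/22
…
k=6  a_k=2  p_k/q_k = 12112/1115
k=7  a_k=3  p_k/q_k = 42115/3877
k=8  a_k=6  p_k/q_k = 264802/24377
k=9  a_k=1  p_k/q_k = 306917/28254
fundamental: x₁=306917, y₁=28254  (since 94198044889 − 118·798288516 = 1)

306917 28254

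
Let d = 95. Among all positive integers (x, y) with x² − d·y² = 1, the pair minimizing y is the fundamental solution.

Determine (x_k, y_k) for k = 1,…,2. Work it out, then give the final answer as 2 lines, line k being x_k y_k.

√95 = [9; 1,2,1,18, …], period ℓ=4 (even) → k=3
a_0=9:  p_0=9·1+0=9,  q_0=9·0+1=1
…
a_2=2:  p_2=2·10+9=29,  q_2=2·1+1=3
a_3=1:  p_3=1·29+10=39,  q_3=1·3+1=4
fundamental: x₁=39, y₁=4  (since 1521 − 95·16 = 1)
n=2: (39,4)∘(39,4) = (39·39+95·4·4, 39·4+4·39) = (3041,312)

39 4
3041 312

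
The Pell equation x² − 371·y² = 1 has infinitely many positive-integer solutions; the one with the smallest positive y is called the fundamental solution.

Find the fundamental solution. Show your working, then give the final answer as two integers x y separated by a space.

√371 = [19; 3,1,4,1,3,38, …], period ℓ=6 (even) → k=5
k=0  a_k=19  p_k/q_k = 19/1
…
k=2  a_k=1  p_k/q_k = 77/4
k=3  a_k=4  p_k/q_k = 366/19
k=4  a_k=1  p_k/q_k = 443/23
k=5  a_k=3  p_k/q_k = 1695/88
→ (1695, 88).  Check: 1695²=2873025, 371·88²=2873024, difference 1.

1695 88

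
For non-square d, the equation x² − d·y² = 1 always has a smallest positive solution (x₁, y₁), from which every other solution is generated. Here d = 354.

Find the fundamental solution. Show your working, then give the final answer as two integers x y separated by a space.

√354 → a₀=18, period (1,4,2,2,18,2,2,4,1,36); ℓ=10 even so k=9
k=0  a_k=18  p_k/q_k = 18/1
k=1  a_k=1  p_k/q_k = 19/1
k=2  a_k=4  p_k/q_k = 94/5
k=3  a_k=2  p_k/q_k = 207/11
k=4  a_k=2  p_k/q_k = 508/27
k=5  a_k=18  p_k/q_k = 9351/497
k=6  a_k=2  p_k/q_k = 19210/1021
k=7  a_k=2  p_k/q_k = 47771/2539
k=8  a_k=4  p_k/q_k = 210294/11177
k=9  a_k=1  p_k/q_k = 258065/13716
fundamental: x₁=258065, y₁=13716  (since 66597544225 − 354·188128656 = 1)

258065 13716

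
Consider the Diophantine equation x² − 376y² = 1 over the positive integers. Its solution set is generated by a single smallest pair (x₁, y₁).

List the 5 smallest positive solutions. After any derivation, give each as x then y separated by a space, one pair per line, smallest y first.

d=376: √d = [19; 2,1,1,3,1,…,1,2,38] (ℓ=16, even), read p_15/q_15
k=0  a_k=19  p_k/q_k = 19/1
k=1  a_k=2  p_k/q_k = 39/2
k=2  a_k=1  p_k/q_k = 58/3
k=3  a_k=1  p_k/q_k = 97/5
k=4  a_k=3  p_k/q_k = 349/18
…
k=6  a_k=2  p_k/q_k = 1241/64
k=7  a_k=2  p_k/q_k = 2928/151
k=8  a_k=4  p_k/q_k = 12953/668
k=9  a_k=2  p_k/q_k = 28834/1487
k=10  a_k=2  p_k/q_k = 70621/3642
k=11  a_k=1  p_k/q_k = 99455/5129
k=12  a_k=3  p_k/q_k = 368986/19029
…
k=14  a_k=1  p_k/q_k = 837427/43187
k=15  a_k=2  p_k/q_k = 2143295/110532
fundamental: x₁=2143295, y₁=110532  (since 4593713457025 − 376·12217323024 = 1)
n=2: (2143295,110532)∘(2143295,110532) = (2143295·2143295+376·110532·110532, 2143295·110532+110532·2143295) = (9187426914049,473805365880)
n=3: (9187426914049,473805365880)∘(2143295,110532) = (2143295·9187426914049+376·110532·473805365880, 2143295·473805365880+110532·9187426914049) = (39382732335491159615,2031009343327438668)
n=4: (39382732335491159615,2031009343327438668)∘(2143295,110532) = (2143295·39382732335491159615+376·110532·2031009343327438668, 2143295·2031009343327438668+110532·39382732335491159615) = (168817626601983862467148801,8706104341013491514496240)
n=5: (168817626601983862467148801,8706104341013491514496240)∘(2143295,110532) = (2143295·168817626601983862467148801+376·110532·8706104341013491514496240, 2143295·8706104341013491514496240+110532·168817626601983862467148801) = (723651950015758622280719887718975,37319499807142991581781109982932)

2143295 110532
9187426914049 473805365880
39382732335491159615 2031009343327438668
168817626601983862467148801 8706104341013491514496240
723651950015758622280719887718975 37319499807142991581781109982932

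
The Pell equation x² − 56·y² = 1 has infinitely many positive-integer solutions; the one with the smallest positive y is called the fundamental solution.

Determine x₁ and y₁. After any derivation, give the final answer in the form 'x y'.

15 2

d=56: √d = [7; 2,14] (ℓ=2, even), read p_1/q_1
i=0: a=7 ⇒ p=7, q=1
i=1: a=2 ⇒ p=15, q=2
(x₁, y₁) = (15, 2);  15² − 56·2² = 1 ✓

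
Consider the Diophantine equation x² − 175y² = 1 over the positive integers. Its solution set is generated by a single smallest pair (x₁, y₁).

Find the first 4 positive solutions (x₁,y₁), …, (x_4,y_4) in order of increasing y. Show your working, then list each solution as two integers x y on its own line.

2024 153
8193151 619344
33165873224 2507104359
134255446617601 10148757825888

[13; 4,2,1,2,4,26] for √175; ℓ=6 ⇒ convergent index 5
a_0=13:  p_0=13·1+0=13,  q_0=13·0+1=1
a_1=4:  p_1=4·13+1=53,  q_1=4·1+0=4
…
a_4=2:  p_4=2·172+119=463,  q_4=2·13+9=35
a_5=4:  p_5=4·463+172=2024,  q_5=4·35+13=153
fundamental: x₁=2024, y₁=153  (since 4096576 − 175·23409 = 1)
n=2: (2024,153)∘(2024,153) = (2024·2024+175·153·153, 2024·153+153·2024) = (8193151,619344)
n=3: (8193151,619344)∘(2024,153) = (2024·8193151+175·153·619344, 2024·619344+153·8193151) = (33165873224,2507104359)
n=4: (33165873224,2507104359)∘(2024,153) = (2024·33165873224+175·153·2507104359, 2024·2507104359+153·33165873224) = (134255446617601,10148757825888)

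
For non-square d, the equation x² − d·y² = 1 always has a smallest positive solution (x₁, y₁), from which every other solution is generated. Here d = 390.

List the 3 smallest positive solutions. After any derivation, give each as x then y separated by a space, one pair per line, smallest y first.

[19; 1,2,1,38] for √390; ℓ=4 ⇒ convergent index 3
k=0  a_k=19  p_k/q_k = 19/1
k=1  a_k=1  p_k/q_k = 20/1
k=2  a_k=2  p_k/q_k = 59/3
k=3  a_k=1  p_k/q_k = 79/4
→ (79, 4).  Check: 79²=6241, 390·4²=6240, difference 1.
n=2: (79,4)∘(79,4) = (79·79+390·4·4, 79·4+4·79) = (12481,632)
n=3: (12481,632)∘(79,4) = (79·12481+390·4·632, 79·632+4·12481) = (1971919,99852)

79 4
12481 632
1971919 99852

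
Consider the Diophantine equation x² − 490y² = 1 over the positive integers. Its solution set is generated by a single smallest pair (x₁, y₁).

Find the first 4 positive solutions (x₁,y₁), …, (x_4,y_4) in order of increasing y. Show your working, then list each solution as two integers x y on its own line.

1039681 46968
2161873163521 97663474416
4495316905044313921 203077717488555624
9347391150304592810234881 422272088792340335957472

[22; 7,2,1,4,4,4,1,2,7,44] for √490; ℓ=10 ⇒ convergent index 9
a_0=22:  p_0=22·1+0=22,  q_0=22·0+1=1
…
a_3=1:  p_3=1·332+155=487,  q_3=1·15+7=22
a_4=4:  p_4=4·487+332=2280,  q_4=4·22+15=103
…
a_6=4:  p_6=4·9607+2280=40708,  q_6=4·434+103=1839
…
a_8=2:  p_8=2·50315+40708=141338,  q_8=2·2273+1839=6385
a_9=7:  p_9=7·141338+50315=1039681,  q_9=7·6385+2273=46968
→ (1039681, 46968).  Check: 1039681²=1080936581761, 490·46968²=1080936581760, difference 1.
(1039681+46968√490)^2 = 2161873163521 + 97663474416√490
(1039681+46968√490)^3 = 4495316905044313921 + 203077717488555624√490
(1039681+46968√490)^4 = 9347391150304592810234881 + 422272088792340335957472√490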